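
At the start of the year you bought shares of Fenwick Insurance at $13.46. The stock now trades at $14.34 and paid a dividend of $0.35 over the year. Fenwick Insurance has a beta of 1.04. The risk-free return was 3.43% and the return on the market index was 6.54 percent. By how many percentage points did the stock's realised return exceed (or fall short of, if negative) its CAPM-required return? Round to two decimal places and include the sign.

+2.47%

Realised HPR = (P1 + D1 − P0) / P0 = (14.34 + 0.35 − 13.46) / 13.46 = 1.23 / 13.46 = 9.1382%
MRP = 6.54% − 3.43% = 3.11%
CAPM required = R_f + β·MRP = 3.43% + 1.04 × 3.11% = 6.6644%
α = realised − required = 9.1382% − 6.6644% = +2.47%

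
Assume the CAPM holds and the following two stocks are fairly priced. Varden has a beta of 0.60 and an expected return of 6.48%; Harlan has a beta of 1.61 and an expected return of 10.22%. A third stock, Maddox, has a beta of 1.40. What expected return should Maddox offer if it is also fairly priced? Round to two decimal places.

9.44%

MRP (SML slope) = (10.22% − 6.48%) / (1.61 − 0.60) = 3.74% / 1.01 = 3.7030%
R_f (intercept) = 6.48% − 0.60 × 3.7030% = 4.2582%
E(R_Maddox) = R_f + β × MRP = 4.2582% + 1.40 × 3.7030% = 9.44%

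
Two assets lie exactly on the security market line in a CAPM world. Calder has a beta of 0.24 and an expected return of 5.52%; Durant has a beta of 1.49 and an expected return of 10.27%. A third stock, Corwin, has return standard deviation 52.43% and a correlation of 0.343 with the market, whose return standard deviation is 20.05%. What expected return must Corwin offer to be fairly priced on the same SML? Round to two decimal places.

MRP = (10.27% − 5.52%) / (1.49 − 0.24) = 3.8000%
R_f = 5.52% − 0.24 × 3.8000% = 4.6080%
β_Corwin = ρ·σ_i/σ_m = 0.343 × 52.43 / 20.05 = 0.8969
E(R_Corwin) = R_f + β × MRP = 4.6080% + 0.8969 × 3.8000% = 8.02%

8.02%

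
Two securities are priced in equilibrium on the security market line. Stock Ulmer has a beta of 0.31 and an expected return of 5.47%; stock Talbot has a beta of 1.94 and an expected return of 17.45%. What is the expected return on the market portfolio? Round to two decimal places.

Both satisfy E(R) = R_f + β·MRP, so the slope of the SML is
MRP = (17.45% − 5.47%) / (1.94 − 0.31) = 11.98% / 1.63 = 7.3497%
R_f = E(R_Ulmer) − β_Ulmer·MRP = 5.47% − 0.31 × 7.3497% = 3.1916%
E(R_m) = R_f + MRP = 3.1916% + 7.3497% = 10.54%

10.54%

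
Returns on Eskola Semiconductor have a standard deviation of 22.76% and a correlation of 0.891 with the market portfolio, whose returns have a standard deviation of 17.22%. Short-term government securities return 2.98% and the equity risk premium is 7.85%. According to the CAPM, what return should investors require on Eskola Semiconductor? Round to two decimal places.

12.22%

β = ρ × σ_i / σ_m = 0.891 × 22.76% / 17.22% = 1.1777
E(R) = 2.98% + 1.1777 × 7.85% = 12.22%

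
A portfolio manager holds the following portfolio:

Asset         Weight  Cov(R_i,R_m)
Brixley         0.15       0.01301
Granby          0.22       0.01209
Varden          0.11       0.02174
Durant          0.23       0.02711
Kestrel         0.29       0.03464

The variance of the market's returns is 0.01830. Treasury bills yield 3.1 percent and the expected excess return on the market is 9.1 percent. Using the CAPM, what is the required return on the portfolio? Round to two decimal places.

14.68%

β_Brixley = 0.01301 / 0.01830 = 0.7109
β_Granby = 0.01209 / 0.01830 = 0.6607
β_Varden = 0.02174 / 0.01830 = 1.1880
β_Durant = 0.02711 / 0.01830 = 1.4814
β_Kestrel = 0.03464 / 0.01830 = 1.8929
β_P = Σ w_i β_i = 0.15×0.7109 + 0.22×0.6607 + 0.11×1.1880 + 0.23×1.4814 + 0.29×1.8929 = 1.2723
E(R_P) = R_f + β_P × MRP = 3.1% + 1.2723 × 9.1% = 14.68%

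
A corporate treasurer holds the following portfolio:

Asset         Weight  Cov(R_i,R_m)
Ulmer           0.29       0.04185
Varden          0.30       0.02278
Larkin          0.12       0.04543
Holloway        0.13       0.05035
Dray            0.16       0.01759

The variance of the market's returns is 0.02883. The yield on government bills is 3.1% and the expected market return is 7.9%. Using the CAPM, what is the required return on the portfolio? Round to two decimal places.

β_Ulmer = 0.04185 / 0.02883 = 1.4516
β_Varden = 0.02278 / 0.02883 = 0.7901
β_Larkin = 0.04543 / 0.02883 = 1.5758
β_Holloway = 0.05035 / 0.02883 = 1.7464
β_Dray = 0.01759 / 0.02883 = 0.6101
β_P = Σ w_i β_i = 0.29×1.4516 + 0.30×0.7901 + 0.12×1.5758 + 0.13×1.7464 + 0.16×0.6101 = 1.1717
MRP = 7.9% − 3.1% = 4.80%
E(R_P) = R_f + β_P × MRP = 3.1% + 1.1717 × 4.8% = 8.72%

8.72%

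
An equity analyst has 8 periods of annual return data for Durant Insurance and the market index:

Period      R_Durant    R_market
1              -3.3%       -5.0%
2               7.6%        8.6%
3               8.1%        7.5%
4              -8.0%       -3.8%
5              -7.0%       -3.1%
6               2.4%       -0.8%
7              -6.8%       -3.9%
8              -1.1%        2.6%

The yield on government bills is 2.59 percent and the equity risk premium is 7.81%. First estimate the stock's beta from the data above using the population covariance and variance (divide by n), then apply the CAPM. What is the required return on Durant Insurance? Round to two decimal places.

Mean R_i = (-3.3 + 7.6 + 8.1 − 8.0 − 7.0 + 2.4 − 6.8 − 1.1) / 8 = -1.0125%
Mean R_m = (-5.0 + 8.6 + 7.5 − 3.8 − 3.1 − 0.8 − 3.9 + 2.6) / 8 = 0.2625%
Σ(R_i − R̄_i)(R_m − R̄_m) = 218.5763  ⇒  Cov = 218.5763 / 8 = 27.3220
Σ(R_m − R̄_m)² = 201.3188  ⇒  Var(R_m) = 201.3188 / 8 = 25.1649
β = Cov / Var(R_m) = 27.3220 / 25.1649 = 1.0857
E(R) = R_f + β × MRP = 2.59% + 1.0857 × 7.81% = 11.07%

11.07%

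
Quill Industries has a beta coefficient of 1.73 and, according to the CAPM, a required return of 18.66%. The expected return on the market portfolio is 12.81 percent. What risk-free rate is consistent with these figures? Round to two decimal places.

E(R) = R_f + β(E(R_m) − R_f) = R_f(1 − β) + β·E(R_m)
18.66% = R_f × (1 − 1.73) + 1.73 × 12.81%
18.66% = R_f × -0.73 + 22.1613%
R_f = (18.66% − 22.1613%) / -0.73 = 4.80%

4.80%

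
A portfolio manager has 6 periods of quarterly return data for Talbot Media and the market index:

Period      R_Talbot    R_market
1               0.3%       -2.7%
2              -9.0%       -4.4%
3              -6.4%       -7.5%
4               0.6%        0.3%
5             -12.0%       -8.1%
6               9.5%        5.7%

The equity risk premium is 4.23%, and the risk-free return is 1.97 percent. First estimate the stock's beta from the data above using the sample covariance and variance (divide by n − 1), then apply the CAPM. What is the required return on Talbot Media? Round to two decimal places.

7.97%

Mean R_i = (0.3 − 9.0 − 6.4 + 0.6 − 12.0 + 9.5) / 6 = -2.8333%
Mean R_m = (-2.7 − 4.4 − 7.5 + 0.3 − 8.1 + 5.7) / 6 = -2.7833%
Σ(R_i − R̄_i)(R_m − R̄_m) = 191.0033  ⇒  Cov = 191.0033 / 5 = 38.2007
Σ(R_m − R̄_m)² = 134.6083  ⇒  Var(R_m) = 134.6083 / 5 = 26.9217
β = Cov / Var(R_m) = 38.2007 / 26.9217 = 1.4190
E(R) = R_f + β × MRP = 1.97% + 1.4190 × 4.23% = 7.97%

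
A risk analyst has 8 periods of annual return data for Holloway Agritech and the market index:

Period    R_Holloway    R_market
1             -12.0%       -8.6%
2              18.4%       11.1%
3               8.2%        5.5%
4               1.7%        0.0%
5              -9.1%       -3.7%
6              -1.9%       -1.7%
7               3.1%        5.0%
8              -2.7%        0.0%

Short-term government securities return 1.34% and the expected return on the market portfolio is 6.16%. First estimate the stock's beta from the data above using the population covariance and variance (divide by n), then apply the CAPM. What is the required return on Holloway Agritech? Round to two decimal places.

Mean R_i = (-12.0 + 18.4 + 8.2 + 1.7 − 9.1 − 1.9 + 3.1 − 2.7) / 8 = 0.7125%
Mean R_m = (-8.6 + 11.1 + 5.5 + 0.0 − 3.7 − 1.7 + 5.0 + 0.0) / 8 = 0.9500%
Σ(R_i − R̄_i)(R_m − R̄_m) = 399.5250  ⇒  Cov = 399.5250 / 8 = 49.9406
Σ(R_m − R̄_m)² = 261.7800  ⇒  Var(R_m) = 261.7800 / 8 = 32.7225
β = Cov / Var(R_m) = 49.9406 / 32.7225 = 1.5262
MRP = 6.16% − 1.34% = 4.82%
E(R) = R_f + β × MRP = 1.34% + 1.5262 × 4.82% = 8.70%

8.70%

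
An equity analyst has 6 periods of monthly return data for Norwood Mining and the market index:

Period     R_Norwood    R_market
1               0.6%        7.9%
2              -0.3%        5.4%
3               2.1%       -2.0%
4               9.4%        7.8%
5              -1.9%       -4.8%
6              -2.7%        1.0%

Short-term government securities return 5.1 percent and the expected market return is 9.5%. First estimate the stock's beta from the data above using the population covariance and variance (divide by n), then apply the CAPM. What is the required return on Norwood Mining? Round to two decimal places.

6.98%

Mean R_i = (0.6 − 0.3 + 2.1 + 9.4 − 1.9 − 2.7) / 6 = 1.2000%
Mean R_m = (7.9 + 5.4 − 2.0 + 7.8 − 4.8 + 1.0) / 6 = 2.5500%
Σ(R_i − R̄_i)(R_m − R̄_m) = 60.3000  ⇒  Cov = 60.3000 / 6 = 10.0500
Σ(R_m − R̄_m)² = 141.4350  ⇒  Var(R_m) = 141.4350 / 6 = 23.5725
β = Cov / Var(R_m) = 10.0500 / 23.5725 = 0.4263
MRP = 9.5% − 5.1% = 4.40%
E(R) = R_f + β × MRP = 5.1% + 0.4263 × 4.4% = 6.98%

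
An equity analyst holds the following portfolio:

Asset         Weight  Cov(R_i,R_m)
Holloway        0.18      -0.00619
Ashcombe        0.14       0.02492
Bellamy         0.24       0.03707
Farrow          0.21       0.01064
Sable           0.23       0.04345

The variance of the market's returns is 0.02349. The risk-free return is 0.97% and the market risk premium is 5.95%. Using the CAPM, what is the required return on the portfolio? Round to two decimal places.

6.92%

β_Holloway = -0.00619 / 0.02349 = -0.2635
β_Ashcombe = 0.02492 / 0.02349 = 1.0609
β_Bellamy = 0.03707 / 0.02349 = 1.5781
β_Farrow = 0.01064 / 0.02349 = 0.4530
β_Sable = 0.04345 / 0.02349 = 1.8497
β_P = Σ w_i β_i = 0.18×-0.2635 + 0.14×1.0609 + 0.24×1.5781 + 0.21×0.4530 + 0.23×1.8497 = 1.0004
E(R_P) = R_f + β_P × MRP = 0.97% + 1.0004 × 5.95% = 6.92%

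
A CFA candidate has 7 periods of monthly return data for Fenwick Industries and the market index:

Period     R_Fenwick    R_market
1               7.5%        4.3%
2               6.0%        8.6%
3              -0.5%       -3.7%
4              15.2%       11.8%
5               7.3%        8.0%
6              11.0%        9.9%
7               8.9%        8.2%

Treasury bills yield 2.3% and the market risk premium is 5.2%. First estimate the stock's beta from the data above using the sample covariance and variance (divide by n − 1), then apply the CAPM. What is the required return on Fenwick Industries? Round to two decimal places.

6.67%

Mean R_i = (7.5 + 6.0 − 0.5 + 15.2 + 7.3 + 11.0 + 8.9) / 7 = 7.9143%
Mean R_m = (4.3 + 8.6 − 3.7 + 11.8 + 8.0 + 9.9 + 8.2) / 7 = 6.7286%
Σ(R_i − R̄_i)(R_m − R̄_m) = 132.5771  ⇒  Cov = 132.5771 / 6 = 22.0962
Σ(R_m − R̄_m)² = 157.7143  ⇒  Var(R_m) = 157.7143 / 6 = 26.2857
β = Cov / Var(R_m) = 22.0962 / 26.2857 = 0.8406
E(R) = R_f + β × MRP = 2.3% + 0.8406 × 5.2% = 6.67%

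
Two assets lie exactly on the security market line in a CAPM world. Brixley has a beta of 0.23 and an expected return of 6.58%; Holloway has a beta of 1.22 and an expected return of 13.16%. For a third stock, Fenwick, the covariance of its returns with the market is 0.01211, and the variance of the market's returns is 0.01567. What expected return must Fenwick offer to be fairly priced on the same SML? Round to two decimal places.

MRP = (13.16% − 6.58%) / (1.22 − 0.23) = 6.6465%
R_f = 6.58% − 0.23 × 6.6465% = 5.0513%
β_Fenwick = Cov / Var(R_m) = 0.01211 / 0.01567 = 0.7728
E(R_Fenwick) = R_f + β × MRP = 5.0513% + 0.7728 × 6.6465% = 10.19%

10.19%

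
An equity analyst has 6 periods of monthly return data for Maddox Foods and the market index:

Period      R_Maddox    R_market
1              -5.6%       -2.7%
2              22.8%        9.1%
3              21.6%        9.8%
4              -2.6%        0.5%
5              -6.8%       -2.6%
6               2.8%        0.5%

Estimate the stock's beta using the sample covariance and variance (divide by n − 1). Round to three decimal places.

2.367

Mean R_i = (-5.6 + 22.8 + 21.6 − 2.6 − 6.8 + 2.8) / 6 = 5.3667%
Mean R_m = (-2.7 + 9.1 + 9.8 + 0.5 − 2.6 + 0.5) / 6 = 2.4333%
Σ(R_i − R̄_i)(R_m − R̄_m) = 373.7067  ⇒  Cov = 373.7067 / 5 = 74.7413
Σ(R_m − R̄_m)² = 157.8733  ⇒  Var(R_m) = 157.8733 / 5 = 31.5747
β = Cov / Var(R_m) = 74.7413 / 31.5747 = 2.3671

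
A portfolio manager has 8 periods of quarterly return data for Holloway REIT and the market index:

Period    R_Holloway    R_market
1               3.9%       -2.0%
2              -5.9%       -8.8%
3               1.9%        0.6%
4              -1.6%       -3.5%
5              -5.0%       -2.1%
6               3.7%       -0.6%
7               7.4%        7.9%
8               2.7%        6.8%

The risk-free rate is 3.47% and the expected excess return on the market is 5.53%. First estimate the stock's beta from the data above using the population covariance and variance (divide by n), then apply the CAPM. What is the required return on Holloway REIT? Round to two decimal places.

Mean R_i = (3.9 − 5.9 + 1.9 − 1.6 − 5.0 + 3.7 + 7.4 + 2.7) / 8 = 0.8875%
Mean R_m = (-2.0 − 8.8 + 0.6 − 3.5 − 2.1 − 0.6 + 7.9 + 6.8) / 8 = -0.2125%
Σ(R_i − R̄_i)(R_m − R̄_m) = 137.4688  ⇒  Cov = 137.4688 / 8 = 17.1836
Σ(R_m − R̄_m)² = 207.1088  ⇒  Var(R_m) = 207.1088 / 8 = 25.8886
β = Cov / Var(R_m) = 17.1836 / 25.8886 = 0.6638
E(R) = R_f + β × MRP = 3.47% + 0.6638 × 5.53% = 7.14%

7.14%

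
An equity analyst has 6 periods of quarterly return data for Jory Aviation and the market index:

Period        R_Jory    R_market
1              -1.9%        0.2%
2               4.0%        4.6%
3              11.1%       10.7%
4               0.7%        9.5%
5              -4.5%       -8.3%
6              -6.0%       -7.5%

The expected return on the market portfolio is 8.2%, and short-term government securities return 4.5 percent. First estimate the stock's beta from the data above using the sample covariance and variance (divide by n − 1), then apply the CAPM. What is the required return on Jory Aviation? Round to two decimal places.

6.92%

Mean R_i = (-1.9 + 4.0 + 11.1 + 0.7 − 4.5 − 6.0) / 6 = 0.5667%
Mean R_m = (0.2 + 4.6 + 10.7 + 9.5 − 8.3 − 7.5) / 6 = 1.5333%
Σ(R_i − R̄_i)(R_m − R̄_m) = 220.5767  ⇒  Cov = 220.5767 / 5 = 44.1153
Σ(R_m − R̄_m)² = 336.9733  ⇒  Var(R_m) = 336.9733 / 5 = 67.3947
β = Cov / Var(R_m) = 44.1153 / 67.3947 = 0.6546
MRP = 8.2% − 4.5% = 3.70%
E(R) = R_f + β × MRP = 4.5% + 0.6546 × 3.7% = 6.92%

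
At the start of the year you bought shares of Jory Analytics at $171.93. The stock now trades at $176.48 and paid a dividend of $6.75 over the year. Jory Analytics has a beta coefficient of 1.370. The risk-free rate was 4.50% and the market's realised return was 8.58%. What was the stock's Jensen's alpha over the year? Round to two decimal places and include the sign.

Realised HPR = (P1 + D1 − P0) / P0 = (176.48 + 6.75 − 171.93) / 171.93 = 11.30 / 171.93 = 6.5724%
MRP = 8.58% − 4.50% = 4.08%
CAPM required = R_f + β·MRP = 4.50% + 1.370 × 4.08% = 10.08960%
α = realised − required = 6.5724% − 10.08960% = -3.52%

-3.52%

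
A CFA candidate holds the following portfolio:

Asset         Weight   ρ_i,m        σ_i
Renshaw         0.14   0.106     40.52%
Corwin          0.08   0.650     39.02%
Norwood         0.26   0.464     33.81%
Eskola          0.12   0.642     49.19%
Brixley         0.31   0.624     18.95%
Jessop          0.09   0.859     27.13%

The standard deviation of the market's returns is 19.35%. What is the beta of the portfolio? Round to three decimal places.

0.840

β_Renshaw = 0.106 × 40.52% / 19.35% = 0.2220
β_Corwin = 0.650 × 39.02% / 19.35% = 1.3107
β_Norwood = 0.464 × 33.81% / 19.35% = 0.8107
β_Eskola = 0.642 × 49.19% / 19.35% = 1.6320
β_Brixley = 0.624 × 18.95% / 19.35% = 0.6111
β_Jessop = 0.859 × 27.13% / 19.35% = 1.2044
β_P = Σ w_i β_i = 0.14×0.2220 + 0.08×1.3107 + 0.26×0.8107 + 0.12×1.6320 + 0.31×0.6111 + 0.09×1.2044 = 0.8404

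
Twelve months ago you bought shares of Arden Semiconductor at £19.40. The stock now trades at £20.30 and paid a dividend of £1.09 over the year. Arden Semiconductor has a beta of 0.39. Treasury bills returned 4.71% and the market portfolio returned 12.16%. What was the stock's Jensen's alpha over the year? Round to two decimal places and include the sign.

+2.64%

Realised HPR = (P1 + D1 − P0) / P0 = (20.30 + 1.09 − 19.40) / 19.40 = 1.99 / 19.40 = 10.2577%
MRP = 12.16% − 4.71% = 7.45%
CAPM required = R_f + β·MRP = 4.71% + 0.39 × 7.45% = 7.6155%
α = realised − required = 10.2577% − 7.6155% = +2.64%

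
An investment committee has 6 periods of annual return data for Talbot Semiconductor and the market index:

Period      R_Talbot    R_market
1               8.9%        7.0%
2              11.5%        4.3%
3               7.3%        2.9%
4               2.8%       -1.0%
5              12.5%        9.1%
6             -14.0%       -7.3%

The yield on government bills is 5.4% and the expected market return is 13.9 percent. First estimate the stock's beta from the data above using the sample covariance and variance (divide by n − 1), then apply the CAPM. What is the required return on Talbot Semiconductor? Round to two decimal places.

Mean R_i = (8.9 + 11.5 + 7.3 + 2.8 + 12.5 − 14.0) / 6 = 4.8333%
Mean R_m = (7.0 + 4.3 + 2.9 − 1.0 + 9.1 − 7.3) / 6 = 2.5000%
Σ(R_i − R̄_i)(R_m − R̄_m) = 273.5700  ⇒  Cov = 273.5700 / 5 = 54.7140
Σ(R_m − R̄_m)² = 175.5000  ⇒  Var(R_m) = 175.5000 / 5 = 35.1000
β = Cov / Var(R_m) = 54.7140 / 35.1000 = 1.5588
MRP = 13.9% − 5.4% = 8.50%
E(R) = R_f + β × MRP = 5.4% + 1.5588 × 8.5% = 18.65%

18.65%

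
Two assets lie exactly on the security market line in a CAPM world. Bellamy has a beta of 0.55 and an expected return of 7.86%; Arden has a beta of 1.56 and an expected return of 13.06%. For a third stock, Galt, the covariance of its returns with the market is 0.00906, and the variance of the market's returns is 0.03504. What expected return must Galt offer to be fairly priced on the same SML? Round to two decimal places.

MRP = (13.06% − 7.86%) / (1.56 − 0.55) = 5.1485%
R_f = 7.86% − 0.55 × 5.1485% = 5.0283%
β_Galt = Cov / Var(R_m) = 0.00906 / 0.03504 = 0.2586
E(R_Galt) = R_f + β × MRP = 5.0283% + 0.2586 × 5.1485% = 6.36%

6.36%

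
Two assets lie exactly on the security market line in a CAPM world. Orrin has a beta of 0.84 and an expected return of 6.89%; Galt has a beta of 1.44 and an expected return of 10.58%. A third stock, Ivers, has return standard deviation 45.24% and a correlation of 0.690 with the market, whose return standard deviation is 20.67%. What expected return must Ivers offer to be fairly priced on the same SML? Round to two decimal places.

MRP = (10.58% − 6.89%) / (1.44 − 0.84) = 6.1500%
R_f = 6.89% − 0.84 × 6.1500% = 1.7240%
β_Ivers = ρ·σ_i/σ_m = 0.690 × 45.24 / 20.67 = 1.5102
E(R_Ivers) = R_f + β × MRP = 1.7240% + 1.5102 × 6.1500% = 11.01%

11.01%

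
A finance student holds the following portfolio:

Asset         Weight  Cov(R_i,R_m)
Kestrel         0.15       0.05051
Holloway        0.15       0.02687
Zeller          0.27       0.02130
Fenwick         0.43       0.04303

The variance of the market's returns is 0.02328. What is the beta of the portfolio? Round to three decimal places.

β_Kestrel = 0.05051 / 0.02328 = 2.1697
β_Holloway = 0.02687 / 0.02328 = 1.1542
β_Zeller = 0.02130 / 0.02328 = 0.9149
β_Fenwick = 0.04303 / 0.02328 = 1.8484
β_P = Σ w_i β_i = 0.15×2.1697 + 0.15×1.1542 + 0.27×0.9149 + 0.43×1.8484 = 1.5404

1.540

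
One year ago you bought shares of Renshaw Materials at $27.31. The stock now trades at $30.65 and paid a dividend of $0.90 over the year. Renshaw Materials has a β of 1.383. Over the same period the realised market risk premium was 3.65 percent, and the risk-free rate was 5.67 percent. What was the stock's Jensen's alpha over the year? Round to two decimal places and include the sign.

+4.81%

Realised HPR = (P1 + D1 − P0) / P0 = (30.65 + 0.90 − 27.31) / 27.31 = 4.24 / 27.31 = 15.5254%
CAPM required = R_f + β·MRP = 5.67% + 1.383 × 3.65% = 10.71795%
α = realised − required = 15.5254% − 10.71795% = +4.81%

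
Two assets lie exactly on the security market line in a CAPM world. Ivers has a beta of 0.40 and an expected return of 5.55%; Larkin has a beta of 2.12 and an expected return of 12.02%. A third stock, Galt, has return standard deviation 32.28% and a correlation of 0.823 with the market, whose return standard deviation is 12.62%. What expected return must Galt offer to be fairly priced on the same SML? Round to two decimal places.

MRP = (12.02% − 5.55%) / (2.12 − 0.40) = 3.7616%
R_f = 5.55% − 0.40 × 3.7616% = 4.0454%
β_Galt = ρ·σ_i/σ_m = 0.823 × 32.28 / 12.62 = 2.1051
E(R_Galt) = R_f + β × MRP = 4.0454% + 2.1051 × 3.7616% = 11.96%

11.96%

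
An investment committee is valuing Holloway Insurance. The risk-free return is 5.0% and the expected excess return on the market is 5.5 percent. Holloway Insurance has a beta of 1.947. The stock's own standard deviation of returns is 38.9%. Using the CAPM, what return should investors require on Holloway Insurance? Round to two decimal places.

E(R) = R_f + β × MRP = 5.0% + 1.947 × 5.5% = 15.71%

15.71%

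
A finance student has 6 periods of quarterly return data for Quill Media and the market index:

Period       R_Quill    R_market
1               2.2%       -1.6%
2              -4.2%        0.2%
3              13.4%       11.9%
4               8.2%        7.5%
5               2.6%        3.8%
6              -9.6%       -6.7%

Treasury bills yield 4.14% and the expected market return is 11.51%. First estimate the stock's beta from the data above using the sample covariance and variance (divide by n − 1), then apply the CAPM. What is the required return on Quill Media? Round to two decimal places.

12.75%

Mean R_i = (2.2 − 4.2 + 13.4 + 8.2 + 2.6 − 9.6) / 6 = 2.1000%
Mean R_m = (-1.6 + 0.2 + 11.9 + 7.5 + 3.8 − 6.7) / 6 = 2.5167%
Σ(R_i − R̄_i)(R_m − R̄_m) = 259.0900  ⇒  Cov = 259.0900 / 5 = 51.8180
Σ(R_m − R̄_m)² = 221.7883  ⇒  Var(R_m) = 221.7883 / 5 = 44.3577
β = Cov / Var(R_m) = 51.8180 / 44.3577 = 1.1682
MRP = 11.51% − 4.14% = 7.37%
E(R) = R_f + β × MRP = 4.14% + 1.1682 × 7.37% = 12.75%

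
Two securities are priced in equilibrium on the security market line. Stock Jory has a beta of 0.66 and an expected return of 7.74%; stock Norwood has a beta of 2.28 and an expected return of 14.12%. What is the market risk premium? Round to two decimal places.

Both satisfy E(R) = R_f + β·MRP, so the slope of the SML is
MRP = (14.12% − 7.74%) / (2.28 − 0.66) = 6.38% / 1.62 = 3.9383%

3.94%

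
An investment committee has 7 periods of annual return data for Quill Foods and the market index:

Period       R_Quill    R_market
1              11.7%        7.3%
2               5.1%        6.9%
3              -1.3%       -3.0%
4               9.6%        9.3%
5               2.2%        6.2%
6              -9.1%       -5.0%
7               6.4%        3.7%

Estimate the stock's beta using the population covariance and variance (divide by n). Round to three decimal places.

1.143

Mean R_i = (11.7 + 5.1 − 1.3 + 9.6 + 2.2 − 9.1 + 6.4) / 7 = 3.5143%
Mean R_m = (7.3 + 6.9 − 3.0 + 9.3 + 6.2 − 5.0 + 3.7) / 7 = 3.6286%
Σ(R_i − R̄_i)(R_m − R̄_m) = 207.3371  ⇒  Cov = 207.3371 / 7 = 29.6196
Σ(R_m − R̄_m)² = 181.3543  ⇒  Var(R_m) = 181.3543 / 7 = 25.9078
β = Cov / Var(R_m) = 29.6196 / 25.9078 = 1.1433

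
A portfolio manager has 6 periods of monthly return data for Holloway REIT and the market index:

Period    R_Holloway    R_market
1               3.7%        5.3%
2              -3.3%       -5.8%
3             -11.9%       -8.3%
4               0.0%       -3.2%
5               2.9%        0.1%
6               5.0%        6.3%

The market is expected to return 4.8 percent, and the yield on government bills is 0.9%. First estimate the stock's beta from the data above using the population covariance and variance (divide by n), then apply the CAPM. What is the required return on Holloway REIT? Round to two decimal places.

Mean R_i = (3.7 − 3.3 − 11.9 + 0.0 + 2.9 + 5.0) / 6 = -0.6000%
Mean R_m = (5.3 − 5.8 − 8.3 − 3.2 + 0.1 + 6.3) / 6 = -0.9333%
Σ(R_i − R̄_i)(R_m − R̄_m) = 165.9500  ⇒  Cov = 165.9500 / 6 = 27.6583
Σ(R_m − R̄_m)² = 175.3333  ⇒  Var(R_m) = 175.3333 / 6 = 29.2222
β = Cov / Var(R_m) = 27.6583 / 29.2222 = 0.9465
MRP = 4.8% − 0.9% = 3.90%
E(R) = R_f + β × MRP = 0.9% + 0.9465 × 3.9% = 4.59%

4.59%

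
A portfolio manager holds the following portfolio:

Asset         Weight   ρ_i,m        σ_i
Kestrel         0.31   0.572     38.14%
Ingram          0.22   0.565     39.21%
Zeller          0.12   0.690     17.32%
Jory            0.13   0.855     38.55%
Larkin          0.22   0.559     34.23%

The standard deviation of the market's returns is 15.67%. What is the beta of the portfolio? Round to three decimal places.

β_Kestrel = 0.572 × 38.14% / 15.67% = 1.3922
β_Ingram = 0.565 × 39.21% / 15.67% = 1.4138
β_Zeller = 0.690 × 17.32% / 15.67% = 0.7627
β_Jory = 0.855 × 38.55% / 15.67% = 2.1034
β_Larkin = 0.559 × 34.23% / 15.67% = 1.2211
β_P = Σ w_i β_i = 0.31×1.3922 + 0.22×1.4138 + 0.12×0.7627 + 0.13×2.1034 + 0.22×1.2211 = 1.3762

1.376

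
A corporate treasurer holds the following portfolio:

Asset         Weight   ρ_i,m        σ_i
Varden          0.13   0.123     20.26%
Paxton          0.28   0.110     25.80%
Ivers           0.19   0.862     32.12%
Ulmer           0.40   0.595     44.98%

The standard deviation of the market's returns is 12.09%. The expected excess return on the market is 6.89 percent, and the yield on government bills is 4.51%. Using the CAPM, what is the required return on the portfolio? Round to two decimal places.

14.25%

β_Varden = 0.123 × 20.26% / 12.09% = 0.2061
β_Paxton = 0.110 × 25.80% / 12.09% = 0.2347
β_Ivers = 0.862 × 32.12% / 12.09% = 2.2901
β_Ulmer = 0.595 × 44.98% / 12.09% = 2.2137
β_P = Σ w_i β_i = 0.13×0.2061 + 0.28×0.2347 + 0.19×2.2901 + 0.40×2.2137 = 1.4131
E(R_P) = R_f + β_P × MRP = 4.51% + 1.4131 × 6.89% = 14.25%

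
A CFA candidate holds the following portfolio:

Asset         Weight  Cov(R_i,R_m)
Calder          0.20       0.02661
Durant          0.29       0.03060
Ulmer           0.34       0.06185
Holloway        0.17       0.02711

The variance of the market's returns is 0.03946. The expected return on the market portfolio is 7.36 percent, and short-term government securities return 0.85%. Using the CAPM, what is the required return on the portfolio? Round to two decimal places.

7.42%

β_Calder = 0.02661 / 0.03946 = 0.6744
β_Durant = 0.03060 / 0.03946 = 0.7755
β_Ulmer = 0.06185 / 0.03946 = 1.5674
β_Holloway = 0.02711 / 0.03946 = 0.6870
β_P = Σ w_i β_i = 0.20×0.6744 + 0.29×0.7755 + 0.34×1.5674 + 0.17×0.6870 = 1.0095
MRP = 7.36% − 0.85% = 6.51%
E(R_P) = R_f + β_P × MRP = 0.85% + 1.0095 × 6.51% = 7.42%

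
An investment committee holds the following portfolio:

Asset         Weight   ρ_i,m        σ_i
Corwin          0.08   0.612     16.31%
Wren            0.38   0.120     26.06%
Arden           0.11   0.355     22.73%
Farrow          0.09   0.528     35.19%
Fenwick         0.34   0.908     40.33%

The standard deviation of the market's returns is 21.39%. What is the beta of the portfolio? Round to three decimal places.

0.795

β_Corwin = 0.612 × 16.31% / 21.39% = 0.4667
β_Wren = 0.120 × 26.06% / 21.39% = 0.1462
β_Arden = 0.355 × 22.73% / 21.39% = 0.3772
β_Farrow = 0.528 × 35.19% / 21.39% = 0.8686
β_Fenwick = 0.908 × 40.33% / 21.39% = 1.7120
β_P = Σ w_i β_i = 0.08×0.4667 + 0.38×0.1462 + 0.11×0.3772 + 0.09×0.8686 + 0.34×1.7120 = 0.7946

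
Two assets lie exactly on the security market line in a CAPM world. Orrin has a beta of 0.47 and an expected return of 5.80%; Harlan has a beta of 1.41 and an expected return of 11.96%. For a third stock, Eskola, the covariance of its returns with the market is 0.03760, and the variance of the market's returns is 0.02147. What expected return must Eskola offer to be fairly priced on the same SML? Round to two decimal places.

14.20%

MRP = (11.96% − 5.80%) / (1.41 − 0.47) = 6.5532%
R_f = 5.80% − 0.47 × 6.5532% = 2.7200%
β_Eskola = Cov / Var(R_m) = 0.03760 / 0.02147 = 1.7513
E(R_Eskola) = R_f + β × MRP = 2.7200% + 1.7513 × 6.5532% = 14.20%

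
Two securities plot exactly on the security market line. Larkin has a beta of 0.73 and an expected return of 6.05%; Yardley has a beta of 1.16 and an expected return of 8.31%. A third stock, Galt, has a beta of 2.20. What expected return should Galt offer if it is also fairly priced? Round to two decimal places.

13.78%

MRP (SML slope) = (8.31% − 6.05%) / (1.16 − 0.73) = 2.26% / 0.43 = 5.2558%
R_f (intercept) = 6.05% − 0.73 × 5.2558% = 2.2133%
E(R_Galt) = R_f + β × MRP = 2.2133% + 2.20 × 5.2558% = 13.78%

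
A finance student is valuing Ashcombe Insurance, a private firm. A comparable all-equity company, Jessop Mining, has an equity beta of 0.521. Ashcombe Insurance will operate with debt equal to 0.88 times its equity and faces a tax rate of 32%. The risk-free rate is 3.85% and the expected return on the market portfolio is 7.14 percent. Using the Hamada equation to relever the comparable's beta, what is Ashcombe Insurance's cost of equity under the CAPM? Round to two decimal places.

6.59%

β_L = β_U × [1 + (1 − t)(D/E)] = 0.521 × [1 + (1 − 0.32) × 0.88]
    = 0.521 × [1 + 0.68 × 0.88] = 0.521 × 1.5984 = 0.8328
MRP = 7.14% − 3.85% = 3.29%
E(R) = R_f + β_L × MRP = 3.85% + 0.8328 × 3.29% = 6.59%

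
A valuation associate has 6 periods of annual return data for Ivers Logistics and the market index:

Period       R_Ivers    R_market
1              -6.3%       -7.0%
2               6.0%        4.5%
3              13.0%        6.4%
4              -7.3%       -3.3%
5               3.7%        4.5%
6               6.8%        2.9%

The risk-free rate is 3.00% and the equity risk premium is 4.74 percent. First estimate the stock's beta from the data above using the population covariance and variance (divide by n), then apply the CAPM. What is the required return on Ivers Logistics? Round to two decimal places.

Mean R_i = (-6.3 + 6.0 + 13.0 − 7.3 + 3.7 + 6.8) / 6 = 2.6500%
Mean R_m = (-7.0 + 4.5 + 6.4 − 3.3 + 4.5 + 2.9) / 6 = 1.3333%
Σ(R_i − R̄_i)(R_m − R̄_m) = 193.5600  ⇒  Cov = 193.5600 / 6 = 32.2600
Σ(R_m − R̄_m)² = 139.0933  ⇒  Var(R_m) = 139.0933 / 6 = 23.1822
β = Cov / Var(R_m) = 32.2600 / 23.1822 = 1.3916
E(R) = R_f + β × MRP = 3.00% + 1.3916 × 4.74% = 9.60%

9.60%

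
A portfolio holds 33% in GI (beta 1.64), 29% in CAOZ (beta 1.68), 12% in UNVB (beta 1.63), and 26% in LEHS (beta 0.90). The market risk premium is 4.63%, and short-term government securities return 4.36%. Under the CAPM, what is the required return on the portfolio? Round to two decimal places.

β_P = Σ w_i β_i = 0.33×1.64 + 0.29×1.68 + 0.12×1.63 + 0.26×0.90 = 1.4580
E(R_P) = R_f + β_P × MRP = 4.36% + 1.4580 × 4.63% = 11.11%

11.11%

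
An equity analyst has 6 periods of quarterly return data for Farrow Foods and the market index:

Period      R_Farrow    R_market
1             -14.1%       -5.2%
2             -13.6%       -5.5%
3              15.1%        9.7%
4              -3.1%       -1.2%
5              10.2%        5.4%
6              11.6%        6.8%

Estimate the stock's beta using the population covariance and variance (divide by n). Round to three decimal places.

Mean R_i = (-14.1 − 13.6 + 15.1 − 3.1 + 10.2 + 11.6) / 6 = 1.0167%
Mean R_m = (-5.2 − 5.5 + 9.7 − 1.2 + 5.4 + 6.8) / 6 = 1.6667%
Σ(R_i − R̄_i)(R_m − R̄_m) = 422.1033  ⇒  Cov = 422.1033 / 6 = 70.3506
Σ(R_m − R̄_m)² = 211.5533  ⇒  Var(R_m) = 211.5533 / 6 = 35.2589
β = Cov / Var(R_m) = 70.3506 / 35.2589 = 1.9953

1.995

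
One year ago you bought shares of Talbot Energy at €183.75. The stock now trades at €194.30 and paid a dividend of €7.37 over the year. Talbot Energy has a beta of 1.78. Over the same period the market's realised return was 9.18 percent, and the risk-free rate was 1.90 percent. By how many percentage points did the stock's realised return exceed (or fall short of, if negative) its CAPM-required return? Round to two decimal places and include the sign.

Realised HPR = (P1 + D1 − P0) / P0 = (194.30 + 7.37 − 183.75) / 183.75 = 17.92 / 183.75 = 9.7524%
MRP = 9.18% − 1.90% = 7.28%
CAPM required = R_f + β·MRP = 1.90% + 1.78 × 7.28% = 14.8584%
α = realised − required = 9.7524% − 14.8584% = -5.11%

-5.11%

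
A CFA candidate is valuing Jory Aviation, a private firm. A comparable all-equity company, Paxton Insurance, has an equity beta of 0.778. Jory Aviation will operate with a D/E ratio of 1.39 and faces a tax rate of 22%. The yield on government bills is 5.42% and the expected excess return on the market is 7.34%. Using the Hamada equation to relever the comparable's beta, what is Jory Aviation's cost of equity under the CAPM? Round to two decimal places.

β_L = β_U × [1 + (1 − t)(D/E)] = 0.778 × [1 + (1 − 0.22) × 1.39]
    = 0.778 × [1 + 0.78 × 1.39] = 0.778 × 2.0842 = 1.6215
E(R) = R_f + β_L × MRP = 5.42% + 1.6215 × 7.34% = 17.32%

17.32%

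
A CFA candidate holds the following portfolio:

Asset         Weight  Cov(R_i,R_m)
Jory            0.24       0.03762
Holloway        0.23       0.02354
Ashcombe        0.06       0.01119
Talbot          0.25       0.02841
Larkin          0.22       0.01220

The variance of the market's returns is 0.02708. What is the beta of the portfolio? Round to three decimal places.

β_Jory = 0.03762 / 0.02708 = 1.3892
β_Holloway = 0.02354 / 0.02708 = 0.8693
β_Ashcombe = 0.01119 / 0.02708 = 0.4132
β_Talbot = 0.02841 / 0.02708 = 1.0491
β_Larkin = 0.01220 / 0.02708 = 0.4505
β_P = Σ w_i β_i = 0.24×1.3892 + 0.23×0.8693 + 0.06×0.4132 + 0.25×1.0491 + 0.22×0.4505 = 0.9195

0.920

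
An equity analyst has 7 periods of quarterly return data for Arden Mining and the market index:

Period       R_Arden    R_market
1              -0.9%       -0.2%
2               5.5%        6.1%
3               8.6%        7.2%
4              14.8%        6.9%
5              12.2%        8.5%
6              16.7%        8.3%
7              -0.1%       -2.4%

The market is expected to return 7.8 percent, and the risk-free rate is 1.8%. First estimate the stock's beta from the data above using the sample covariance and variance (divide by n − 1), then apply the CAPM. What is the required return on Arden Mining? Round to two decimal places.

Mean R_i = (-0.9 + 5.5 + 8.6 + 14.8 + 12.2 + 16.7 − 0.1) / 7 = 8.1143%
Mean R_m = (-0.2 + 6.1 + 7.2 + 6.9 + 8.5 + 8.3 − 2.4) / 7 = 4.9143%
Σ(R_i − R̄_i)(R_m − R̄_m) = 161.1886  ⇒  Cov = 161.1886 / 6 = 26.8648
Σ(R_m − R̄_m)² = 114.5486  ⇒  Var(R_m) = 114.5486 / 6 = 19.0914
β = Cov / Var(R_m) = 26.8648 / 19.0914 = 1.4072
MRP = 7.8% − 1.8% = 6.00%
E(R) = R_f + β × MRP = 1.8% + 1.4072 × 6.0% = 10.24%

10.24%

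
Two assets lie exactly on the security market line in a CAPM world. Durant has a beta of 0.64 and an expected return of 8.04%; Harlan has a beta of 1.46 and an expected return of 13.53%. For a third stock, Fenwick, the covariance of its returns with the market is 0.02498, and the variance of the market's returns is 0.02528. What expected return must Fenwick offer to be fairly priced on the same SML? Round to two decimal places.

10.37%

MRP = (13.53% − 8.04%) / (1.46 − 0.64) = 6.6951%
R_f = 8.04% − 0.64 × 6.6951% = 3.7551%
β_Fenwick = Cov / Var(R_m) = 0.02498 / 0.02528 = 0.9881
E(R_Fenwick) = R_f + β × MRP = 3.7551% + 0.9881 × 6.6951% = 10.37%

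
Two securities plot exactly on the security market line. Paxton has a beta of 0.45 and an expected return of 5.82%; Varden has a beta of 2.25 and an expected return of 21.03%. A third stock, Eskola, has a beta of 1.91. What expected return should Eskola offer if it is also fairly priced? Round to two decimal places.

18.16%

MRP (SML slope) = (21.03% − 5.82%) / (2.25 − 0.45) = 15.21% / 1.80 = 8.4500%
R_f (intercept) = 5.82% − 0.45 × 8.4500% = 2.0175%
E(R_Eskola) = R_f + β × MRP = 2.0175% + 1.91 × 8.4500% = 18.16%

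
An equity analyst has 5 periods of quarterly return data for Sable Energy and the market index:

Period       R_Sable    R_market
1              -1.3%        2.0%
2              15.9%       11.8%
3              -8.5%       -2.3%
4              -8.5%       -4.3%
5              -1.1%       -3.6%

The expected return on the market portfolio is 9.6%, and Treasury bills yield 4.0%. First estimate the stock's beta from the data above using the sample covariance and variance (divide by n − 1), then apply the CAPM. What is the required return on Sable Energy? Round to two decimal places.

11.82%

Mean R_i = (-1.3 + 15.9 − 8.5 − 8.5 − 1.1) / 5 = -0.7000%
Mean R_m = (2.0 + 11.8 − 2.3 − 4.3 − 3.6) / 5 = 0.7200%
Σ(R_i − R̄_i)(R_m − R̄_m) = 247.6000  ⇒  Cov = 247.6000 / 4 = 61.9000
Σ(R_m − R̄_m)² = 177.3880  ⇒  Var(R_m) = 177.3880 / 4 = 44.3470
β = Cov / Var(R_m) = 61.9000 / 44.3470 = 1.3958
MRP = 9.6% − 4.0% = 5.60%
E(R) = R_f + β × MRP = 4.0% + 1.3958 × 5.6% = 11.82%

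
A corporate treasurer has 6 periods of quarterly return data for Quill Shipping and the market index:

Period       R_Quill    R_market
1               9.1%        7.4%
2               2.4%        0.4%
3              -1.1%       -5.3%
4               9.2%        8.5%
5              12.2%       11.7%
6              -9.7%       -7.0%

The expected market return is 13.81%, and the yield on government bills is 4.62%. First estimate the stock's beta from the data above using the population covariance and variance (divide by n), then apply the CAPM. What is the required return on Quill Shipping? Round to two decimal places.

Mean R_i = (9.1 + 2.4 − 1.1 + 9.2 + 12.2 − 9.7) / 6 = 3.6833%
Mean R_m = (7.4 + 0.4 − 5.3 + 8.5 + 11.7 − 7.0) / 6 = 2.6167%
Σ(R_i − R̄_i)(R_m − R̄_m) = 305.1417  ⇒  Cov = 305.1417 / 6 = 50.8570
Σ(R_m − R̄_m)² = 300.0683  ⇒  Var(R_m) = 300.0683 / 6 = 50.0114
β = Cov / Var(R_m) = 50.8570 / 50.0114 = 1.0169
MRP = 13.81% − 4.62% = 9.19%
E(R) = R_f + β × MRP = 4.62% + 1.0169 × 9.19% = 13.97%

13.97%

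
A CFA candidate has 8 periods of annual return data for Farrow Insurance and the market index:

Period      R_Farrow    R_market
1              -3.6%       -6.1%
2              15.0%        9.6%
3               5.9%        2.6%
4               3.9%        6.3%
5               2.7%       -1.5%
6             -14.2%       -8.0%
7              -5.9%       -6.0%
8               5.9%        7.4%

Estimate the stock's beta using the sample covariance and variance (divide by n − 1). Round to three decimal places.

Mean R_i = (-3.6 + 15.0 + 5.9 + 3.9 + 2.7 − 14.2 − 5.9 + 5.9) / 8 = 1.2125%
Mean R_m = (-6.1 + 9.6 + 2.6 + 6.3 − 1.5 − 8.0 − 6.0 + 7.4) / 8 = 0.5375%
Σ(R_i − R̄_i)(R_m − R̄_m) = 389.2663  ⇒  Cov = 389.2663 / 7 = 55.6095
Σ(R_m − R̄_m)² = 330.5188  ⇒  Var(R_m) = 330.5188 / 7 = 47.2170
β = Cov / Var(R_m) = 55.6095 / 47.2170 = 1.1777

1.178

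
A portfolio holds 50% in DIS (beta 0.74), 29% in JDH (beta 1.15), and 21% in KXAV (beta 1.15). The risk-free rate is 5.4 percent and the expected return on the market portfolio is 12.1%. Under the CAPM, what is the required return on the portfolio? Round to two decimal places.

β_P = Σ w_i β_i = 0.50×0.74 + 0.29×1.15 + 0.21×1.15 = 0.9450
MRP = 12.1% − 5.4% = 6.70%
E(R_P) = R_f + β_P × MRP = 5.4% + 0.9450 × 6.7% = 11.73%

11.73%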